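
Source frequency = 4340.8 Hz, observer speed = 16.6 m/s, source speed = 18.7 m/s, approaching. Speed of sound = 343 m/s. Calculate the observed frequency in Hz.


Given values:
  f_s = 4340.8 Hz, v_o = 16.6 m/s, v_s = 18.7 m/s
  Direction: approaching
Formula: f_o = f_s * (c + v_o) / (c - v_s)
Numerator: c + v_o = 343 + 16.6 = 359.6
Denominator: c - v_s = 343 - 18.7 = 324.3
f_o = 4340.8 * 359.6 / 324.3 = 4813.3

4813.3 Hz


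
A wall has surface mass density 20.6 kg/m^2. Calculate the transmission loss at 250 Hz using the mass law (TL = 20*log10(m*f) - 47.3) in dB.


Given values:
  m = 20.6 kg/m^2, f = 250 Hz
Formula: TL = 20 * log10(m * f) - 47.3
Compute m * f = 20.6 * 250 = 5150.0
Compute log10(5150.0) = 3.711807
Compute 20 * 3.711807 = 74.2361
TL = 74.2361 - 47.3 = 26.94

26.94 dB


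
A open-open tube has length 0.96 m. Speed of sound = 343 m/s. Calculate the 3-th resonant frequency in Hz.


Given values:
  Tube type: open-open, L = 0.96 m, c = 343 m/s, n = 3
Formula: f_n = n * c / (2 * L)
Compute 2 * L = 2 * 0.96 = 1.92
f = 3 * 343 / 1.92
f = 535.94

535.94 Hz


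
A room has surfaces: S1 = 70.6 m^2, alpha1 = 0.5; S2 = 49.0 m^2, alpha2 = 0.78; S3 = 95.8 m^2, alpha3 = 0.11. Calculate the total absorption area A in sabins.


Given surfaces:
  Surface 1: 70.6 * 0.5 = 35.3
  Surface 2: 49.0 * 0.78 = 38.22
  Surface 3: 95.8 * 0.11 = 10.538
Formula: A = sum(Si * alpha_i)
A = 35.3 + 38.22 + 10.538
A = 84.06

84.06 sabins


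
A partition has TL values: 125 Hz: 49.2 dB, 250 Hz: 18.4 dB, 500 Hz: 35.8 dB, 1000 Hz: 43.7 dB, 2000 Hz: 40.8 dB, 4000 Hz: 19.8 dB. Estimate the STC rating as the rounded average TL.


Given TL values at each frequency:
  125 Hz: 49.2 dB
  250 Hz: 18.4 dB
  500 Hz: 35.8 dB
  1000 Hz: 43.7 dB
  2000 Hz: 40.8 dB
  4000 Hz: 19.8 dB
Formula: STC ~ round(average of TL values)
Sum = 49.2 + 18.4 + 35.8 + 43.7 + 40.8 + 19.8 = 207.7
Average = 207.7 / 6 = 34.62
Rounded: 35

35


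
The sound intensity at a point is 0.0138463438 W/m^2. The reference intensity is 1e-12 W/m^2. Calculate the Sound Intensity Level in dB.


Given values:
  I = 0.0138463438 W/m^2
  I_ref = 1e-12 W/m^2
Formula: SIL = 10 * log10(I / I_ref)
Compute ratio: I / I_ref = 13846343800
Compute log10: log10(13846343800) = 10.141335
Multiply: SIL = 10 * 10.141335 = 101.41

101.41 dB


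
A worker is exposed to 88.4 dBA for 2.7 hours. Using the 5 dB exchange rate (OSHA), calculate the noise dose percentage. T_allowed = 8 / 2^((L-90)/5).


Given values:
  L = 88.4 dBA, T = 2.7 hours
Formula: T_allowed = 8 / 2^((L - 90) / 5)
Compute exponent: (88.4 - 90) / 5 = -0.32
Compute 2^(-0.32) = 0.80107
T_allowed = 8 / 0.80107 = 9.986643 hours
Dose = (T / T_allowed) * 100
Dose = (2.7 / 9.986643) * 100 = 27.04

27.04 %


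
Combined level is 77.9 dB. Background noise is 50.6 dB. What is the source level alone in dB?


Given values:
  L_total = 77.9 dB, L_bg = 50.6 dB
Formula: L_source = 10 * log10(10^(L_total/10) - 10^(L_bg/10))
Convert to linear:
  10^(77.9/10) = 61659500.1861
  10^(50.6/10) = 114815.3621
Difference: 61659500.1861 - 114815.3621 = 61544684.824
L_source = 10 * log10(61544684.824) = 77.89

77.89 dB


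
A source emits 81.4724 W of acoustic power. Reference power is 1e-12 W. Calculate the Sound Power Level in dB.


Given values:
  W = 81.4724 W
  W_ref = 1e-12 W
Formula: SWL = 10 * log10(W / W_ref)
Compute ratio: W / W_ref = 81472400000000
Compute log10: log10(81472400000000) = 13.911011
Multiply: SWL = 10 * 13.911011 = 139.11

139.11 dB


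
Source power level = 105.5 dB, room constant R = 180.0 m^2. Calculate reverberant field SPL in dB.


Given values:
  Lw = 105.5 dB, R = 180.0 m^2
Formula: SPL = Lw + 10 * log10(4 / R)
Compute 4 / R = 4 / 180.0 = 0.022222
Compute 10 * log10(0.022222) = -16.5322
SPL = 105.5 + (-16.5322) = 88.97

88.97 dB


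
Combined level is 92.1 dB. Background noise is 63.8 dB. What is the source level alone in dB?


Given values:
  L_total = 92.1 dB, L_bg = 63.8 dB
Formula: L_source = 10 * log10(10^(L_total/10) - 10^(L_bg/10))
Convert to linear:
  10^(92.1/10) = 1621810097.3589
  10^(63.8/10) = 2398832.919
Difference: 1621810097.3589 - 2398832.919 = 1619411264.4399
L_source = 10 * log10(1619411264.4399) = 92.09

92.09 dB


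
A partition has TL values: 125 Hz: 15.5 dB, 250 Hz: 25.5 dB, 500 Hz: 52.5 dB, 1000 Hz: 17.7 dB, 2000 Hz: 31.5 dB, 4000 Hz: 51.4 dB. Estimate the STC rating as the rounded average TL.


Given TL values at each frequency:
  125 Hz: 15.5 dB
  250 Hz: 25.5 dB
  500 Hz: 52.5 dB
  1000 Hz: 17.7 dB
  2000 Hz: 31.5 dB
  4000 Hz: 51.4 dB
Formula: STC ~ round(average of TL values)
Sum = 15.5 + 25.5 + 52.5 + 17.7 + 31.5 + 51.4 = 194.1
Average = 194.1 / 6 = 32.35
Rounded: 32

32


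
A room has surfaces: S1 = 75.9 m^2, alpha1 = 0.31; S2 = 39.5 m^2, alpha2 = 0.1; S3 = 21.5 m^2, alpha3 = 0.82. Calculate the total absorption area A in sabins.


Given surfaces:
  Surface 1: 75.9 * 0.31 = 23.529
  Surface 2: 39.5 * 0.1 = 3.95
  Surface 3: 21.5 * 0.82 = 17.63
Formula: A = sum(Si * alpha_i)
A = 23.529 + 3.95 + 17.63
A = 45.11

45.11 sabins


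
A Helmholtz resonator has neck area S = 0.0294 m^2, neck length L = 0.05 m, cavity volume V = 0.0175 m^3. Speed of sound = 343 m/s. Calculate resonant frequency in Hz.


Given values:
  S = 0.0294 m^2, L = 0.05 m, V = 0.0175 m^3, c = 343 m/s
Formula: f = (c / (2*pi)) * sqrt(S / (V * L))
Compute V * L = 0.0175 * 0.05 = 0.000875
Compute S / (V * L) = 0.0294 / 0.000875 = 33.6
Compute sqrt(33.6) = 5.796551
Compute c / (2*pi) = 343 / 6.283185 = 54.590148
f = 54.590148 * 5.796551 = 316.43

316.43 Hz


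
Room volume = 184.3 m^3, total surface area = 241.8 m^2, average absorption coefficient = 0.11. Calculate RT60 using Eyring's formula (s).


Given values:
  V = 184.3 m^3, S = 241.8 m^2, alpha = 0.11
Formula: RT60 = 0.161 * V / (-S * ln(1 - alpha))
Compute ln(1 - 0.11) = ln(0.89) = -0.116534
Denominator: -241.8 * -0.116534 = 28.1779
Numerator: 0.161 * 184.3 = 29.6723
RT60 = 29.6723 / 28.1779 = 1.053

1.053 s


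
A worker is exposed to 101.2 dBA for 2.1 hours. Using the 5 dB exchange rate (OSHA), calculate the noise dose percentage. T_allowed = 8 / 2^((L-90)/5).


Given values:
  L = 101.2 dBA, T = 2.1 hours
Formula: T_allowed = 8 / 2^((L - 90) / 5)
Compute exponent: (101.2 - 90) / 5 = 2.24
Compute 2^(2.24) = 4.723971
T_allowed = 8 / 4.723971 = 1.69349 hours
Dose = (T / T_allowed) * 100
Dose = (2.1 / 1.69349) * 100 = 124.0

124.0 %


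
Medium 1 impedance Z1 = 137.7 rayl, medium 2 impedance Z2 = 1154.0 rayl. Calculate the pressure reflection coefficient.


Given values:
  Z1 = 137.7 rayl, Z2 = 1154.0 rayl
Formula: R = (Z2 - Z1) / (Z2 + Z1)
Numerator: Z2 - Z1 = 1154.0 - 137.7 = 1016.3
Denominator: Z2 + Z1 = 1154.0 + 137.7 = 1291.7
R = 1016.3 / 1291.7 = 0.7868

0.7868


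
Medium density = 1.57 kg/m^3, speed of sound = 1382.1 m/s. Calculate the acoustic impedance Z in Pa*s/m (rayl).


Given values:
  rho = 1.57 kg/m^3
  c = 1382.1 m/s
Formula: Z = rho * c
Z = 1.57 * 1382.1
Z = 2169.9

2169.9 rayl


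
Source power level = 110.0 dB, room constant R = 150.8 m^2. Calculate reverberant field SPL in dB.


Given values:
  Lw = 110.0 dB, R = 150.8 m^2
Formula: SPL = Lw + 10 * log10(4 / R)
Compute 4 / R = 4 / 150.8 = 0.026525
Compute 10 * log10(0.026525) = -15.7634
SPL = 110.0 + (-15.7634) = 94.24

94.24 dB


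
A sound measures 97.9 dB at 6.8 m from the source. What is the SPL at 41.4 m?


Given values:
  SPL1 = 97.9 dB, r1 = 6.8 m, r2 = 41.4 m
Formula: SPL2 = SPL1 - 20 * log10(r2 / r1)
Compute ratio: r2 / r1 = 41.4 / 6.8 = 6.0882
Compute log10: log10(6.0882) = 0.784489
Compute drop: 20 * 0.784489 = 15.6898
SPL2 = 97.9 - 15.6898 = 82.21

82.21 dB


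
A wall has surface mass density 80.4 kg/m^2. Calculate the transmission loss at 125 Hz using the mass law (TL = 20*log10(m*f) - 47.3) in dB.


Given values:
  m = 80.4 kg/m^2, f = 125 Hz
Formula: TL = 20 * log10(m * f) - 47.3
Compute m * f = 80.4 * 125 = 10050.0
Compute log10(10050.0) = 4.002166
Compute 20 * 4.002166 = 80.0433
TL = 80.0433 - 47.3 = 32.74

32.74 dB


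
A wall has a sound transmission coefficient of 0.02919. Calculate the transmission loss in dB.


Given values:
  tau = 0.02919
Formula: TL = 10 * log10(1 / tau)
Compute 1 / tau = 1 / 0.02919 = 34.2583
Compute log10(34.2583) = 1.534766
TL = 10 * 1.534766 = 15.35

15.35 dB


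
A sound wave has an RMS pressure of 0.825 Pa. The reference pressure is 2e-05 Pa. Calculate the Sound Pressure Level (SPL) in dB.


Given values:
  p = 0.825 Pa
  p_ref = 2e-05 Pa
Formula: SPL = 20 * log10(p / p_ref)
Compute ratio: p / p_ref = 0.825 / 2e-05 = 41250
Compute log10: log10(41250) = 4.615424
Multiply: SPL = 20 * 4.615424 = 92.31

92.31 dB


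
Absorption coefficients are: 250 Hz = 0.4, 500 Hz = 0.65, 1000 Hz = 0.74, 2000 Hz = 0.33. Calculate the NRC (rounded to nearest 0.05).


Given values:
  a_250 = 0.4, a_500 = 0.65
  a_1000 = 0.74, a_2000 = 0.33
Formula: NRC = (a250 + a500 + a1000 + a2000) / 4
Sum = 0.4 + 0.65 + 0.74 + 0.33 = 2.12
NRC = 2.12 / 4 = 0.53
Rounded to nearest 0.05: 0.55

0.55


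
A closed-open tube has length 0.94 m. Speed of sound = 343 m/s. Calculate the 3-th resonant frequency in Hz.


Given values:
  Tube type: closed-open, L = 0.94 m, c = 343 m/s, n = 3
Formula: f_n = (2n - 1) * c / (4 * L)
Compute 2n - 1 = 2*3 - 1 = 5
Compute 4 * L = 4 * 0.94 = 3.76
f = 5 * 343 / 3.76
f = 456.12

456.12 Hz


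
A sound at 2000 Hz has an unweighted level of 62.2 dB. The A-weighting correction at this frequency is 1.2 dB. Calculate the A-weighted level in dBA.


Given values:
  SPL = 62.2 dB
  A-weighting at 2000 Hz = 1.2 dB
Formula: L_A = SPL + A_weight
L_A = 62.2 + (1.2)
L_A = 63.4

63.4 dBA


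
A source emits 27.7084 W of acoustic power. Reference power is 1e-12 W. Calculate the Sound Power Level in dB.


Given values:
  W = 27.7084 W
  W_ref = 1e-12 W
Formula: SWL = 10 * log10(W / W_ref)
Compute ratio: W / W_ref = 27708400000000
Compute log10: log10(27708400000000) = 13.442611
Multiply: SWL = 10 * 13.442611 = 134.43

134.43 dB


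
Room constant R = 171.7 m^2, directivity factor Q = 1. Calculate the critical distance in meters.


Given values:
  R = 171.7 m^2, Q = 1
Formula: d_c = 0.141 * sqrt(Q * R)
Compute Q * R = 1 * 171.7 = 171.7
Compute sqrt(171.7) = 13.1034
d_c = 0.141 * 13.1034 = 1.848

1.848 m


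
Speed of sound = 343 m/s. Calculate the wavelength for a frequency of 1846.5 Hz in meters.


Given values:
  c = 343 m/s, f = 1846.5 Hz
Formula: lambda = c / f
lambda = 343 / 1846.5
lambda = 0.1858

0.1858 m


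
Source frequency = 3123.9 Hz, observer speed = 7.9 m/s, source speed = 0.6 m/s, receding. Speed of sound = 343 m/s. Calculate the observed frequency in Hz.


Given values:
  f_s = 3123.9 Hz, v_o = 7.9 m/s, v_s = 0.6 m/s
  Direction: receding
Formula: f_o = f_s * (c - v_o) / (c + v_s)
Numerator: c - v_o = 343 - 7.9 = 335.1
Denominator: c + v_s = 343 + 0.6 = 343.6
f_o = 3123.9 * 335.1 / 343.6 = 3046.62

3046.62 Hz


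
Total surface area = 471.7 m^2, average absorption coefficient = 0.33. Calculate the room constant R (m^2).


Given values:
  S = 471.7 m^2, alpha = 0.33
Formula: R = S * alpha / (1 - alpha)
Numerator: 471.7 * 0.33 = 155.661
Denominator: 1 - 0.33 = 0.67
R = 155.661 / 0.67 = 232.33

232.33 m^2


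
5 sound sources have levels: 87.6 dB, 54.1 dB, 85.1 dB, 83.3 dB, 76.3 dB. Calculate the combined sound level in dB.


Formula: L_total = 10 * log10( sum(10^(Li/10)) )
  Source 1: 10^(87.6/10) = 575439937.3372
  Source 2: 10^(54.1/10) = 257039.5783
  Source 3: 10^(85.1/10) = 323593656.9296
  Source 4: 10^(83.3/10) = 213796208.9502
  Source 5: 10^(76.3/10) = 42657951.8802
Sum of linear values = 1155744794.6755
L_total = 10 * log10(1155744794.6755) = 90.63

90.63 dB


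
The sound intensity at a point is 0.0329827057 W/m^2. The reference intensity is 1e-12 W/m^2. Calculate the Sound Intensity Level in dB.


Given values:
  I = 0.0329827057 W/m^2
  I_ref = 1e-12 W/m^2
Formula: SIL = 10 * log10(I / I_ref)
Compute ratio: I / I_ref = 32982705700
Compute log10: log10(32982705700) = 10.518286
Multiply: SIL = 10 * 10.518286 = 105.18

105.18 dB


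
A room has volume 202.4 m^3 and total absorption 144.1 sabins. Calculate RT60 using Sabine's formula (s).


Given values:
  V = 202.4 m^3
  A = 144.1 sabins
Formula: RT60 = 0.161 * V / A
Numerator: 0.161 * 202.4 = 32.5864
RT60 = 32.5864 / 144.1 = 0.226

0.226 s


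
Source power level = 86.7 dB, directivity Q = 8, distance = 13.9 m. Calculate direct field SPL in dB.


Given values:
  Lw = 86.7 dB, Q = 8, r = 13.9 m
Formula: SPL = Lw + 10 * log10(Q / (4 * pi * r^2))
Compute 4 * pi * r^2 = 4 * pi * 13.9^2 = 2427.9485
Compute Q / denom = 8 / 2427.9485 = 0.00329496
Compute 10 * log10(0.00329496) = -24.8215
SPL = 86.7 + (-24.8215) = 61.88

61.88 dB


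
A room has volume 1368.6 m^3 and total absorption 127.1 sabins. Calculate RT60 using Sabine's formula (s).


Given values:
  V = 1368.6 m^3
  A = 127.1 sabins
Formula: RT60 = 0.161 * V / A
Numerator: 0.161 * 1368.6 = 220.3446
RT60 = 220.3446 / 127.1 = 1.734

1.734 s


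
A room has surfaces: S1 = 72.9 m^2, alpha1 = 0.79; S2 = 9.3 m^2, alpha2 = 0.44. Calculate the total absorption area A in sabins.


Given surfaces:
  Surface 1: 72.9 * 0.79 = 57.591
  Surface 2: 9.3 * 0.44 = 4.092
Formula: A = sum(Si * alpha_i)
A = 57.591 + 4.092
A = 61.68

61.68 sabins


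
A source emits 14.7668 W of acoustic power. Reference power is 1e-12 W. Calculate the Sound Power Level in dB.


Given values:
  W = 14.7668 W
  W_ref = 1e-12 W
Formula: SWL = 10 * log10(W / W_ref)
Compute ratio: W / W_ref = 14766800000000
Compute log10: log10(14766800000000) = 13.169286
Multiply: SWL = 10 * 13.169286 = 131.69

131.69 dB


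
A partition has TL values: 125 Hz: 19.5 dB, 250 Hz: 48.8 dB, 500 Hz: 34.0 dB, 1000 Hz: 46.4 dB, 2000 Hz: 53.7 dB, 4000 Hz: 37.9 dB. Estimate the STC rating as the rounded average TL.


Given TL values at each frequency:
  125 Hz: 19.5 dB
  250 Hz: 48.8 dB
  500 Hz: 34.0 dB
  1000 Hz: 46.4 dB
  2000 Hz: 53.7 dB
  4000 Hz: 37.9 dB
Formula: STC ~ round(average of TL values)
Sum = 19.5 + 48.8 + 34.0 + 46.4 + 53.7 + 37.9 = 240.3
Average = 240.3 / 6 = 40.05
Rounded: 40

40


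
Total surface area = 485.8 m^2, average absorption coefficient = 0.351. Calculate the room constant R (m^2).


Given values:
  S = 485.8 m^2, alpha = 0.351
Formula: R = S * alpha / (1 - alpha)
Numerator: 485.8 * 0.351 = 170.5158
Denominator: 1 - 0.351 = 0.649
R = 170.5158 / 0.649 = 262.74

262.74 m^2


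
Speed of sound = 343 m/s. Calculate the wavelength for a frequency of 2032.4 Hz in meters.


Given values:
  c = 343 m/s, f = 2032.4 Hz
Formula: lambda = c / f
lambda = 343 / 2032.4
lambda = 0.1688

0.1688 m


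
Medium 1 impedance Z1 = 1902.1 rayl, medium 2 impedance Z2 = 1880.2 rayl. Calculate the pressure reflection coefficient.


Given values:
  Z1 = 1902.1 rayl, Z2 = 1880.2 rayl
Formula: R = (Z2 - Z1) / (Z2 + Z1)
Numerator: Z2 - Z1 = 1880.2 - 1902.1 = -21.9
Denominator: Z2 + Z1 = 1880.2 + 1902.1 = 3782.3
R = -21.9 / 3782.3 = -0.0058

-0.0058


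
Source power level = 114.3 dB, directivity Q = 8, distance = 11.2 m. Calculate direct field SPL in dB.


Given values:
  Lw = 114.3 dB, Q = 8, r = 11.2 m
Formula: SPL = Lw + 10 * log10(Q / (4 * pi * r^2))
Compute 4 * pi * r^2 = 4 * pi * 11.2^2 = 1576.3255
Compute Q / denom = 8 / 1576.3255 = 0.00507509
Compute 10 * log10(0.00507509) = -22.9456
SPL = 114.3 + (-22.9456) = 91.35

91.35 dB


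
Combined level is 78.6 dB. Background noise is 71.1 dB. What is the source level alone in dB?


Given values:
  L_total = 78.6 dB, L_bg = 71.1 dB
Formula: L_source = 10 * log10(10^(L_total/10) - 10^(L_bg/10))
Convert to linear:
  10^(78.6/10) = 72443596.0075
  10^(71.1/10) = 12882495.5169
Difference: 72443596.0075 - 12882495.5169 = 59561100.4906
L_source = 10 * log10(59561100.4906) = 77.75

77.75 dB


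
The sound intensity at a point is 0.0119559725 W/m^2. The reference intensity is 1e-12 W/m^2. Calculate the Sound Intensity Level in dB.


Given values:
  I = 0.0119559725 W/m^2
  I_ref = 1e-12 W/m^2
Formula: SIL = 10 * log10(I / I_ref)
Compute ratio: I / I_ref = 11955972500
Compute log10: log10(11955972500) = 10.077585
Multiply: SIL = 10 * 10.077585 = 100.78

100.78 dB


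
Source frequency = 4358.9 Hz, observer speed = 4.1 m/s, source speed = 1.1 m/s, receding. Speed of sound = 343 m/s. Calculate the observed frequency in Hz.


Given values:
  f_s = 4358.9 Hz, v_o = 4.1 m/s, v_s = 1.1 m/s
  Direction: receding
Formula: f_o = f_s * (c - v_o) / (c + v_s)
Numerator: c - v_o = 343 - 4.1 = 338.9
Denominator: c + v_s = 343 + 1.1 = 344.1
f_o = 4358.9 * 338.9 / 344.1 = 4293.03

4293.03 Hz


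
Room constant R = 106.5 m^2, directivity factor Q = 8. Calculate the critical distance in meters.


Given values:
  R = 106.5 m^2, Q = 8
Formula: d_c = 0.141 * sqrt(Q * R)
Compute Q * R = 8 * 106.5 = 852.0
Compute sqrt(852.0) = 29.189
d_c = 0.141 * 29.189 = 4.116

4.116 m


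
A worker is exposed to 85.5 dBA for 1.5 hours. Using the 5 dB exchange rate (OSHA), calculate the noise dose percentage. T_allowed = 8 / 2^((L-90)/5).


Given values:
  L = 85.5 dBA, T = 1.5 hours
Formula: T_allowed = 8 / 2^((L - 90) / 5)
Compute exponent: (85.5 - 90) / 5 = -0.9
Compute 2^(-0.9) = 0.535887
T_allowed = 8 / 0.535887 = 14.92852 hours
Dose = (T / T_allowed) * 100
Dose = (1.5 / 14.92852) * 100 = 10.05

10.05 %


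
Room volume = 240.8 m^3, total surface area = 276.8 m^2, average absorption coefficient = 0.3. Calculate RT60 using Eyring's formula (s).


Given values:
  V = 240.8 m^3, S = 276.8 m^2, alpha = 0.3
Formula: RT60 = 0.161 * V / (-S * ln(1 - alpha))
Compute ln(1 - 0.3) = ln(0.7) = -0.356675
Denominator: -276.8 * -0.356675 = 98.7276
Numerator: 0.161 * 240.8 = 38.7688
RT60 = 38.7688 / 98.7276 = 0.393

0.393 s


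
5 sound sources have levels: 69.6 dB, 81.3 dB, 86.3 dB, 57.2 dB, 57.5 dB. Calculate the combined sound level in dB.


Formula: L_total = 10 * log10( sum(10^(Li/10)) )
  Source 1: 10^(69.6/10) = 9120108.3936
  Source 2: 10^(81.3/10) = 134896288.2592
  Source 3: 10^(86.3/10) = 426579518.8016
  Source 4: 10^(57.2/10) = 524807.4602
  Source 5: 10^(57.5/10) = 562341.3252
Sum of linear values = 571683064.2398
L_total = 10 * log10(571683064.2398) = 87.57

87.57 dB


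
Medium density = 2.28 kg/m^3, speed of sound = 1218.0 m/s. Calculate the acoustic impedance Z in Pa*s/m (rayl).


Given values:
  rho = 2.28 kg/m^3
  c = 1218.0 m/s
Formula: Z = rho * c
Z = 2.28 * 1218.0
Z = 2777.04

2777.04 rayl


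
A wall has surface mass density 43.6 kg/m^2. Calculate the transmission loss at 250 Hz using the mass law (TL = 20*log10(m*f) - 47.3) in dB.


Given values:
  m = 43.6 kg/m^2, f = 250 Hz
Formula: TL = 20 * log10(m * f) - 47.3
Compute m * f = 43.6 * 250 = 10900.0
Compute log10(10900.0) = 4.037426
Compute 20 * 4.037426 = 80.7485
TL = 80.7485 - 47.3 = 33.45

33.45 dB


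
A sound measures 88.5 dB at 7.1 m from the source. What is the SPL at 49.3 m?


Given values:
  SPL1 = 88.5 dB, r1 = 7.1 m, r2 = 49.3 m
Formula: SPL2 = SPL1 - 20 * log10(r2 / r1)
Compute ratio: r2 / r1 = 49.3 / 7.1 = 6.9437
Compute log10: log10(6.9437) = 0.841591
Compute drop: 20 * 0.841591 = 16.8318
SPL2 = 88.5 - 16.8318 = 71.67

71.67 dB


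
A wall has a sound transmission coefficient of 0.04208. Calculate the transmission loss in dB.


Given values:
  tau = 0.04208
Formula: TL = 10 * log10(1 / tau)
Compute 1 / tau = 1 / 0.04208 = 23.7643
Compute log10(23.7643) = 1.375925
TL = 10 * 1.375925 = 13.76

13.76 dB


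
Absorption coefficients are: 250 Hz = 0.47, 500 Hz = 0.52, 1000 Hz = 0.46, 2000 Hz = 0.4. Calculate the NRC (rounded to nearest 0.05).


Given values:
  a_250 = 0.47, a_500 = 0.52
  a_1000 = 0.46, a_2000 = 0.4
Formula: NRC = (a250 + a500 + a1000 + a2000) / 4
Sum = 0.47 + 0.52 + 0.46 + 0.4 = 1.85
NRC = 1.85 / 4 = 0.4625
Rounded to nearest 0.05: 0.45

0.45


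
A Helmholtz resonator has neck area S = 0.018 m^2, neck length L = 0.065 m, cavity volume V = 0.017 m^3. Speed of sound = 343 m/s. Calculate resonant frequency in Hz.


Given values:
  S = 0.018 m^2, L = 0.065 m, V = 0.017 m^3, c = 343 m/s
Formula: f = (c / (2*pi)) * sqrt(S / (V * L))
Compute V * L = 0.017 * 0.065 = 0.001105
Compute S / (V * L) = 0.018 / 0.001105 = 16.2896
Compute sqrt(16.2896) = 4.036038
Compute c / (2*pi) = 343 / 6.283185 = 54.590148
f = 54.590148 * 4.036038 = 220.33

220.33 Hz


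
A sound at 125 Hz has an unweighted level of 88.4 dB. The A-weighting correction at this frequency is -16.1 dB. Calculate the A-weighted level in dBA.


Given values:
  SPL = 88.4 dB
  A-weighting at 125 Hz = -16.1 dB
Formula: L_A = SPL + A_weight
L_A = 88.4 + (-16.1)
L_A = 72.3

72.3 dBA


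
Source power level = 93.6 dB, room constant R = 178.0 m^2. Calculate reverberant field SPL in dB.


Given values:
  Lw = 93.6 dB, R = 178.0 m^2
Formula: SPL = Lw + 10 * log10(4 / R)
Compute 4 / R = 4 / 178.0 = 0.022472
Compute 10 * log10(0.022472) = -16.4836
SPL = 93.6 + (-16.4836) = 77.12

77.12 dB


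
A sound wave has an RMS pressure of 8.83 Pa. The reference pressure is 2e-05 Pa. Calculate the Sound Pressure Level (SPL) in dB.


Given values:
  p = 8.83 Pa
  p_ref = 2e-05 Pa
Formula: SPL = 20 * log10(p / p_ref)
Compute ratio: p / p_ref = 8.83 / 2e-05 = 441500
Compute log10: log10(441500) = 5.644931
Multiply: SPL = 20 * 5.644931 = 112.9

112.9 dB


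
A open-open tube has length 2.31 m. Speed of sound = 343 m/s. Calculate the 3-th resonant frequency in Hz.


Given values:
  Tube type: open-open, L = 2.31 m, c = 343 m/s, n = 3
Formula: f_n = n * c / (2 * L)
Compute 2 * L = 2 * 2.31 = 4.62
f = 3 * 343 / 4.62
f = 222.73

222.73 Hz


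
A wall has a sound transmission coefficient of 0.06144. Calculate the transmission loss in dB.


Given values:
  tau = 0.06144
Formula: TL = 10 * log10(1 / tau)
Compute 1 / tau = 1 / 0.06144 = 16.276
Compute log10(16.276) = 1.211548
TL = 10 * 1.211548 = 12.12

12.12 dB


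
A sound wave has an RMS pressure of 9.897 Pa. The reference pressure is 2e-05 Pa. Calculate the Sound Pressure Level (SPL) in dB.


Given values:
  p = 9.897 Pa
  p_ref = 2e-05 Pa
Formula: SPL = 20 * log10(p / p_ref)
Compute ratio: p / p_ref = 9.897 / 2e-05 = 494850
Compute log10: log10(494850) = 5.694474
Multiply: SPL = 20 * 5.694474 = 113.89

113.89 dB


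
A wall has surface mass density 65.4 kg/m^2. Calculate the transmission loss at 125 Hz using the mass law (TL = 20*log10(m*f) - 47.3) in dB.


Given values:
  m = 65.4 kg/m^2, f = 125 Hz
Formula: TL = 20 * log10(m * f) - 47.3
Compute m * f = 65.4 * 125 = 8175.0
Compute log10(8175.0) = 3.912488
Compute 20 * 3.912488 = 78.2498
TL = 78.2498 - 47.3 = 30.95

30.95 dB


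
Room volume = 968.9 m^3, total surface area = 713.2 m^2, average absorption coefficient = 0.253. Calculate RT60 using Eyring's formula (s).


Given values:
  V = 968.9 m^3, S = 713.2 m^2, alpha = 0.253
Formula: RT60 = 0.161 * V / (-S * ln(1 - alpha))
Compute ln(1 - 0.253) = ln(0.747) = -0.29169
Denominator: -713.2 * -0.29169 = 208.0333
Numerator: 0.161 * 968.9 = 155.9929
RT60 = 155.9929 / 208.0333 = 0.75

0.75 s


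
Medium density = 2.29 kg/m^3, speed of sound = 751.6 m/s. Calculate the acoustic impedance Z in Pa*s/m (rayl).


Given values:
  rho = 2.29 kg/m^3
  c = 751.6 m/s
Formula: Z = rho * c
Z = 2.29 * 751.6
Z = 1721.16

1721.16 rayl


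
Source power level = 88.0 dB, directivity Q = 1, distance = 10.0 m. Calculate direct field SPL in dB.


Given values:
  Lw = 88.0 dB, Q = 1, r = 10.0 m
Formula: SPL = Lw + 10 * log10(Q / (4 * pi * r^2))
Compute 4 * pi * r^2 = 4 * pi * 10.0^2 = 1256.6371
Compute Q / denom = 1 / 1256.6371 = 0.00079577
Compute 10 * log10(0.00079577) = -30.9921
SPL = 88.0 + (-30.9921) = 57.01

57.01 dB


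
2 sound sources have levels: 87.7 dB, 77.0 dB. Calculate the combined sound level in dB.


Formula: L_total = 10 * log10( sum(10^(Li/10)) )
  Source 1: 10^(87.7/10) = 588843655.3556
  Source 2: 10^(77.0/10) = 50118723.3627
Sum of linear values = 638962378.7183
L_total = 10 * log10(638962378.7183) = 88.05

88.05 dB


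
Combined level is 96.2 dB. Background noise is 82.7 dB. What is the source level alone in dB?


Given values:
  L_total = 96.2 dB, L_bg = 82.7 dB
Formula: L_source = 10 * log10(10^(L_total/10) - 10^(L_bg/10))
Convert to linear:
  10^(96.2/10) = 4168693834.7034
  10^(82.7/10) = 186208713.6663
Difference: 4168693834.7034 - 186208713.6663 = 3982485121.0371
L_source = 10 * log10(3982485121.0371) = 96.0

96.0 dB


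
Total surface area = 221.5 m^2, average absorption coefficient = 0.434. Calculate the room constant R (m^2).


Given values:
  S = 221.5 m^2, alpha = 0.434
Formula: R = S * alpha / (1 - alpha)
Numerator: 221.5 * 0.434 = 96.131
Denominator: 1 - 0.434 = 0.566
R = 96.131 / 0.566 = 169.84

169.84 m^2


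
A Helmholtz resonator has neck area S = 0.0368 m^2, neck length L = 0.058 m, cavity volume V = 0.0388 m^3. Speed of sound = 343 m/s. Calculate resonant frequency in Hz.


Given values:
  S = 0.0368 m^2, L = 0.058 m, V = 0.0388 m^3, c = 343 m/s
Formula: f = (c / (2*pi)) * sqrt(S / (V * L))
Compute V * L = 0.0388 * 0.058 = 0.0022504
Compute S / (V * L) = 0.0368 / 0.0022504 = 16.3526
Compute sqrt(16.3526) = 4.043835
Compute c / (2*pi) = 343 / 6.283185 = 54.590148
f = 54.590148 * 4.043835 = 220.75

220.75 Hz


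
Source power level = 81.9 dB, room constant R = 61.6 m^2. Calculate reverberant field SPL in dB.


Given values:
  Lw = 81.9 dB, R = 61.6 m^2
Formula: SPL = Lw + 10 * log10(4 / R)
Compute 4 / R = 4 / 61.6 = 0.064935
Compute 10 * log10(0.064935) = -11.8752
SPL = 81.9 + (-11.8752) = 70.02

70.02 dB


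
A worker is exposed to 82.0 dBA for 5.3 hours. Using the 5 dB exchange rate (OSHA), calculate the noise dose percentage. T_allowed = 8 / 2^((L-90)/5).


Given values:
  L = 82.0 dBA, T = 5.3 hours
Formula: T_allowed = 8 / 2^((L - 90) / 5)
Compute exponent: (82.0 - 90) / 5 = -1.6
Compute 2^(-1.6) = 0.329877
T_allowed = 8 / 0.329877 = 24.251463 hours
Dose = (T / T_allowed) * 100
Dose = (5.3 / 24.251463) * 100 = 21.85

21.85 %


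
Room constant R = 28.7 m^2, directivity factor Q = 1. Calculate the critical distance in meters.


Given values:
  R = 28.7 m^2, Q = 1
Formula: d_c = 0.141 * sqrt(Q * R)
Compute Q * R = 1 * 28.7 = 28.7
Compute sqrt(28.7) = 5.3572
d_c = 0.141 * 5.3572 = 0.755

0.755 m


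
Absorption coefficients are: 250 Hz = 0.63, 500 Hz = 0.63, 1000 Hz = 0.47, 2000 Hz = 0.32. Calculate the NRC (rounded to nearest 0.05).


Given values:
  a_250 = 0.63, a_500 = 0.63
  a_1000 = 0.47, a_2000 = 0.32
Formula: NRC = (a250 + a500 + a1000 + a2000) / 4
Sum = 0.63 + 0.63 + 0.47 + 0.32 = 2.05
NRC = 2.05 / 4 = 0.5125
Rounded to nearest 0.05: 0.5

0.5


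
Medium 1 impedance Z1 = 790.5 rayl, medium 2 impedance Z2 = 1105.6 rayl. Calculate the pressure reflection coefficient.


Given values:
  Z1 = 790.5 rayl, Z2 = 1105.6 rayl
Formula: R = (Z2 - Z1) / (Z2 + Z1)
Numerator: Z2 - Z1 = 1105.6 - 790.5 = 315.1
Denominator: Z2 + Z1 = 1105.6 + 790.5 = 1896.1
R = 315.1 / 1896.1 = 0.1662

0.1662


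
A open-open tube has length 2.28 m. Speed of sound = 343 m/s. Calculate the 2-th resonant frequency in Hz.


Given values:
  Tube type: open-open, L = 2.28 m, c = 343 m/s, n = 2
Formula: f_n = n * c / (2 * L)
Compute 2 * L = 2 * 2.28 = 4.56
f = 2 * 343 / 4.56
f = 150.44

150.44 Hz


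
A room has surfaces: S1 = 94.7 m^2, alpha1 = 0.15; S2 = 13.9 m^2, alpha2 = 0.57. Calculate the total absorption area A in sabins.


Given surfaces:
  Surface 1: 94.7 * 0.15 = 14.205
  Surface 2: 13.9 * 0.57 = 7.923
Formula: A = sum(Si * alpha_i)
A = 14.205 + 7.923
A = 22.13

22.13 sabins


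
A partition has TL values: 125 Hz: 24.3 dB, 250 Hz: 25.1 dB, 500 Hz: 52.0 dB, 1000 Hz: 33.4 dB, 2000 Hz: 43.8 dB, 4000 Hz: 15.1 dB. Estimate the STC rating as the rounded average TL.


Given TL values at each frequency:
  125 Hz: 24.3 dB
  250 Hz: 25.1 dB
  500 Hz: 52.0 dB
  1000 Hz: 33.4 dB
  2000 Hz: 43.8 dB
  4000 Hz: 15.1 dB
Formula: STC ~ round(average of TL values)
Sum = 24.3 + 25.1 + 52.0 + 33.4 + 43.8 + 15.1 = 193.7
Average = 193.7 / 6 = 32.28
Rounded: 32

32


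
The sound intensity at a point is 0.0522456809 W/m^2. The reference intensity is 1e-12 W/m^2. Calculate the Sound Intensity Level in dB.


Given values:
  I = 0.0522456809 W/m^2
  I_ref = 1e-12 W/m^2
Formula: SIL = 10 * log10(I / I_ref)
Compute ratio: I / I_ref = 52245680900
Compute log10: log10(52245680900) = 10.71805
Multiply: SIL = 10 * 10.71805 = 107.18

107.18 dB


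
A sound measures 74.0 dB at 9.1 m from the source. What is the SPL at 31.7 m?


Given values:
  SPL1 = 74.0 dB, r1 = 9.1 m, r2 = 31.7 m
Formula: SPL2 = SPL1 - 20 * log10(r2 / r1)
Compute ratio: r2 / r1 = 31.7 / 9.1 = 3.4835
Compute log10: log10(3.4835) = 0.542016
Compute drop: 20 * 0.542016 = 10.8403
SPL2 = 74.0 - 10.8403 = 63.16

63.16 dB


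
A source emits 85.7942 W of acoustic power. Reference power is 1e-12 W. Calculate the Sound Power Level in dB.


Given values:
  W = 85.7942 W
  W_ref = 1e-12 W
Formula: SWL = 10 * log10(W / W_ref)
Compute ratio: W / W_ref = 85794200000000
Compute log10: log10(85794200000000) = 13.933458
Multiply: SWL = 10 * 13.933458 = 139.33

139.33 dB


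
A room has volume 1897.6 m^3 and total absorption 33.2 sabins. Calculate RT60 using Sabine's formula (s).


Given values:
  V = 1897.6 m^3
  A = 33.2 sabins
Formula: RT60 = 0.161 * V / A
Numerator: 0.161 * 1897.6 = 305.5136
RT60 = 305.5136 / 33.2 = 9.202

9.202 s


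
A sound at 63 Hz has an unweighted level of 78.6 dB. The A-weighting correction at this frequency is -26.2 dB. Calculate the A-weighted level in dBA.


Given values:
  SPL = 78.6 dB
  A-weighting at 63 Hz = -26.2 dB
Formula: L_A = SPL + A_weight
L_A = 78.6 + (-26.2)
L_A = 52.4

52.4 dBA


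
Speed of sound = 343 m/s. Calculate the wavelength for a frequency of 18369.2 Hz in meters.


Given values:
  c = 343 m/s, f = 18369.2 Hz
Formula: lambda = c / f
lambda = 343 / 18369.2
lambda = 0.0187

0.0187 m


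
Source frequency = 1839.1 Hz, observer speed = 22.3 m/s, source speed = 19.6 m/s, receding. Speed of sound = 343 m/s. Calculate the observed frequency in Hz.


Given values:
  f_s = 1839.1 Hz, v_o = 22.3 m/s, v_s = 19.6 m/s
  Direction: receding
Formula: f_o = f_s * (c - v_o) / (c + v_s)
Numerator: c - v_o = 343 - 22.3 = 320.7
Denominator: c + v_s = 343 + 19.6 = 362.6
f_o = 1839.1 * 320.7 / 362.6 = 1626.58

1626.58 Hz


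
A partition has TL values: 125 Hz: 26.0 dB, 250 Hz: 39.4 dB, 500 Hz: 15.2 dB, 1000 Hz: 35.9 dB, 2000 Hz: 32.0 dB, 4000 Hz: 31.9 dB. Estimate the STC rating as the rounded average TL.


Given TL values at each frequency:
  125 Hz: 26.0 dB
  250 Hz: 39.4 dB
  500 Hz: 15.2 dB
  1000 Hz: 35.9 dB
  2000 Hz: 32.0 dB
  4000 Hz: 31.9 dB
Formula: STC ~ round(average of TL values)
Sum = 26.0 + 39.4 + 15.2 + 35.9 + 32.0 + 31.9 = 180.4
Average = 180.4 / 6 = 30.07
Rounded: 30

30


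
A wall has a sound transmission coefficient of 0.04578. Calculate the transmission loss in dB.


Given values:
  tau = 0.04578
Formula: TL = 10 * log10(1 / tau)
Compute 1 / tau = 1 / 0.04578 = 21.8436
Compute log10(21.8436) = 1.339324
TL = 10 * 1.339324 = 13.39

13.39 dB


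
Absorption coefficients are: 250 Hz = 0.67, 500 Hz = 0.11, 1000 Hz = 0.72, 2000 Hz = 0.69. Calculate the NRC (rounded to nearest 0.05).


Given values:
  a_250 = 0.67, a_500 = 0.11
  a_1000 = 0.72, a_2000 = 0.69
Formula: NRC = (a250 + a500 + a1000 + a2000) / 4
Sum = 0.67 + 0.11 + 0.72 + 0.69 = 2.19
NRC = 2.19 / 4 = 0.5475
Rounded to nearest 0.05: 0.55

0.55


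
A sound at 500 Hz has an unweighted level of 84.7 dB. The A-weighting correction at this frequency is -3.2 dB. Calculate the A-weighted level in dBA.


Given values:
  SPL = 84.7 dB
  A-weighting at 500 Hz = -3.2 dB
Formula: L_A = SPL + A_weight
L_A = 84.7 + (-3.2)
L_A = 81.5

81.5 dBA


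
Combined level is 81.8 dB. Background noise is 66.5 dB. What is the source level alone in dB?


Given values:
  L_total = 81.8 dB, L_bg = 66.5 dB
Formula: L_source = 10 * log10(10^(L_total/10) - 10^(L_bg/10))
Convert to linear:
  10^(81.8/10) = 151356124.8436
  10^(66.5/10) = 4466835.9215
Difference: 151356124.8436 - 4466835.9215 = 146889288.9221
L_source = 10 * log10(146889288.9221) = 81.67

81.67 dB


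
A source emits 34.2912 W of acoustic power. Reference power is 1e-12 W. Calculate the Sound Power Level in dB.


Given values:
  W = 34.2912 W
  W_ref = 1e-12 W
Formula: SWL = 10 * log10(W / W_ref)
Compute ratio: W / W_ref = 34291200000000
Compute log10: log10(34291200000000) = 13.535183
Multiply: SWL = 10 * 13.535183 = 135.35

135.35 dB


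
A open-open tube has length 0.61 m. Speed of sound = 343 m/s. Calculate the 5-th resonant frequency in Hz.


Given values:
  Tube type: open-open, L = 0.61 m, c = 343 m/s, n = 5
Formula: f_n = n * c / (2 * L)
Compute 2 * L = 2 * 0.61 = 1.22
f = 5 * 343 / 1.22
f = 1405.74

1405.74 Hz


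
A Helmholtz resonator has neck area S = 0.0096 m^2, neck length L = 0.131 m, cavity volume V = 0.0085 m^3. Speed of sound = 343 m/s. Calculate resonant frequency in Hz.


Given values:
  S = 0.0096 m^2, L = 0.131 m, V = 0.0085 m^3, c = 343 m/s
Formula: f = (c / (2*pi)) * sqrt(S / (V * L))
Compute V * L = 0.0085 * 0.131 = 0.0011135
Compute S / (V * L) = 0.0096 / 0.0011135 = 8.6215
Compute sqrt(8.6215) = 2.936239
Compute c / (2*pi) = 343 / 6.283185 = 54.590148
f = 54.590148 * 2.936239 = 160.29

160.29 Hz


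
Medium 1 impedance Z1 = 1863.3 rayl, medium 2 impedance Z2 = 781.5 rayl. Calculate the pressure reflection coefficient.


Given values:
  Z1 = 1863.3 rayl, Z2 = 781.5 rayl
Formula: R = (Z2 - Z1) / (Z2 + Z1)
Numerator: Z2 - Z1 = 781.5 - 1863.3 = -1081.8
Denominator: Z2 + Z1 = 781.5 + 1863.3 = 2644.8
R = -1081.8 / 2644.8 = -0.409

-0.409


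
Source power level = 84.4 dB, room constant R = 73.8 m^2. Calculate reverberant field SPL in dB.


Given values:
  Lw = 84.4 dB, R = 73.8 m^2
Formula: SPL = Lw + 10 * log10(4 / R)
Compute 4 / R = 4 / 73.8 = 0.054201
Compute 10 * log10(0.054201) = -12.6599
SPL = 84.4 + (-12.6599) = 71.74

71.74 dB


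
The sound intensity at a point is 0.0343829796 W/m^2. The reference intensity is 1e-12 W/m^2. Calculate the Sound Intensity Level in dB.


Given values:
  I = 0.0343829796 W/m^2
  I_ref = 1e-12 W/m^2
Formula: SIL = 10 * log10(I / I_ref)
Compute ratio: I / I_ref = 34382979600
Compute log10: log10(34382979600) = 10.536344
Multiply: SIL = 10 * 10.536344 = 105.36

105.36 dB


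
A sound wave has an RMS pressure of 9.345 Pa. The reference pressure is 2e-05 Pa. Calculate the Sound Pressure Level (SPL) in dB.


Given values:
  p = 9.345 Pa
  p_ref = 2e-05 Pa
Formula: SPL = 20 * log10(p / p_ref)
Compute ratio: p / p_ref = 9.345 / 2e-05 = 467250
Compute log10: log10(467250) = 5.669549
Multiply: SPL = 20 * 5.669549 = 113.39

113.39 dB


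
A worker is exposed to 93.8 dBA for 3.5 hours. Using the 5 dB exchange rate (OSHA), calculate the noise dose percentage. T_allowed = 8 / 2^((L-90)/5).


Given values:
  L = 93.8 dBA, T = 3.5 hours
Formula: T_allowed = 8 / 2^((L - 90) / 5)
Compute exponent: (93.8 - 90) / 5 = 0.76
Compute 2^(0.76) = 1.693491
T_allowed = 8 / 1.693491 = 4.72397 hours
Dose = (T / T_allowed) * 100
Dose = (3.5 / 4.72397) * 100 = 74.09

74.09 %


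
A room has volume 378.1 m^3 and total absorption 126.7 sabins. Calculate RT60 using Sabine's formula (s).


Given values:
  V = 378.1 m^3
  A = 126.7 sabins
Formula: RT60 = 0.161 * V / A
Numerator: 0.161 * 378.1 = 60.8741
RT60 = 60.8741 / 126.7 = 0.48

0.48 s


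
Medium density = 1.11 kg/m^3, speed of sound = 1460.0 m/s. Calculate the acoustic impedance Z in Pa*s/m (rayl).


Given values:
  rho = 1.11 kg/m^3
  c = 1460.0 m/s
Formula: Z = rho * c
Z = 1.11 * 1460.0
Z = 1620.6

1620.6 rayl


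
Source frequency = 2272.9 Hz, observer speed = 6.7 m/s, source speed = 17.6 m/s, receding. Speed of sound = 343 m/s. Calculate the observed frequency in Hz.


Given values:
  f_s = 2272.9 Hz, v_o = 6.7 m/s, v_s = 17.6 m/s
  Direction: receding
Formula: f_o = f_s * (c - v_o) / (c + v_s)
Numerator: c - v_o = 343 - 6.7 = 336.3
Denominator: c + v_s = 343 + 17.6 = 360.6
f_o = 2272.9 * 336.3 / 360.6 = 2119.73

2119.73 Hz


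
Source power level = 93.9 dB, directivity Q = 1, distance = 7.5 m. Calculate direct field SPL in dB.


Given values:
  Lw = 93.9 dB, Q = 1, r = 7.5 m
Formula: SPL = Lw + 10 * log10(Q / (4 * pi * r^2))
Compute 4 * pi * r^2 = 4 * pi * 7.5^2 = 706.8583
Compute Q / denom = 1 / 706.8583 = 0.00141471
Compute 10 * log10(0.00141471) = -28.4933
SPL = 93.9 + (-28.4933) = 65.41

65.41 dB


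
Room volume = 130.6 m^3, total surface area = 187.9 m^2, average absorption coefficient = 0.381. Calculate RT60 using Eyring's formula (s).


Given values:
  V = 130.6 m^3, S = 187.9 m^2, alpha = 0.381
Formula: RT60 = 0.161 * V / (-S * ln(1 - alpha))
Compute ln(1 - 0.381) = ln(0.619) = -0.47965
Denominator: -187.9 * -0.47965 = 90.1262
Numerator: 0.161 * 130.6 = 21.0266
RT60 = 21.0266 / 90.1262 = 0.233

0.233 s


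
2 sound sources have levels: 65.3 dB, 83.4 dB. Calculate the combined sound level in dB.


Formula: L_total = 10 * log10( sum(10^(Li/10)) )
  Source 1: 10^(65.3/10) = 3388441.5614
  Source 2: 10^(83.4/10) = 218776162.395
Sum of linear values = 222164603.9564
L_total = 10 * log10(222164603.9564) = 83.47

83.47 dB


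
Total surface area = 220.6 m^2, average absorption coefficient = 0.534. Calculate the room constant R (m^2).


Given values:
  S = 220.6 m^2, alpha = 0.534
Formula: R = S * alpha / (1 - alpha)
Numerator: 220.6 * 0.534 = 117.8004
Denominator: 1 - 0.534 = 0.466
R = 117.8004 / 0.466 = 252.79

252.79 m^2


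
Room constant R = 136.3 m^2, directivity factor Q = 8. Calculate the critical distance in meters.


Given values:
  R = 136.3 m^2, Q = 8
Formula: d_c = 0.141 * sqrt(Q * R)
Compute Q * R = 8 * 136.3 = 1090.4
Compute sqrt(1090.4) = 33.0212
d_c = 0.141 * 33.0212 = 4.656

4.656 m


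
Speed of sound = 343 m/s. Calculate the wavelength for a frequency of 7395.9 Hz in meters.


Given values:
  c = 343 m/s, f = 7395.9 Hz
Formula: lambda = c / f
lambda = 343 / 7395.9
lambda = 0.0464

0.0464 m


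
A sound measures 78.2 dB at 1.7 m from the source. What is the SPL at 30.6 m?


Given values:
  SPL1 = 78.2 dB, r1 = 1.7 m, r2 = 30.6 m
Formula: SPL2 = SPL1 - 20 * log10(r2 / r1)
Compute ratio: r2 / r1 = 30.6 / 1.7 = 18.0
Compute log10: log10(18.0) = 1.255273
Compute drop: 20 * 1.255273 = 25.1055
SPL2 = 78.2 - 25.1055 = 53.09

53.09 dB


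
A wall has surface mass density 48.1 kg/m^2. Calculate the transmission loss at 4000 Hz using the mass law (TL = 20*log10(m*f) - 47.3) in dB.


Given values:
  m = 48.1 kg/m^2, f = 4000 Hz
Formula: TL = 20 * log10(m * f) - 47.3
Compute m * f = 48.1 * 4000 = 192400.0
Compute log10(192400.0) = 5.284205
Compute 20 * 5.284205 = 105.6841
TL = 105.6841 - 47.3 = 58.38

58.38 dB


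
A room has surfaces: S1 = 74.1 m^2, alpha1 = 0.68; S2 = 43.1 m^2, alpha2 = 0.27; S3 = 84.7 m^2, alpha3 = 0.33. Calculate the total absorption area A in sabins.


Given surfaces:
  Surface 1: 74.1 * 0.68 = 50.388
  Surface 2: 43.1 * 0.27 = 11.637
  Surface 3: 84.7 * 0.33 = 27.951
Formula: A = sum(Si * alpha_i)
A = 50.388 + 11.637 + 27.951
A = 89.98

89.98 sabins


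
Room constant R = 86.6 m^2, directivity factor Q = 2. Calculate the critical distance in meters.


Given values:
  R = 86.6 m^2, Q = 2
Formula: d_c = 0.141 * sqrt(Q * R)
Compute Q * R = 2 * 86.6 = 173.2
Compute sqrt(173.2) = 13.1605
d_c = 0.141 * 13.1605 = 1.856

1.856 m


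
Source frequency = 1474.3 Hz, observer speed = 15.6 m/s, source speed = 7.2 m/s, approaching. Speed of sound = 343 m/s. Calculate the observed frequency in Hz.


Given values:
  f_s = 1474.3 Hz, v_o = 15.6 m/s, v_s = 7.2 m/s
  Direction: approaching
Formula: f_o = f_s * (c + v_o) / (c - v_s)
Numerator: c + v_o = 343 + 15.6 = 358.6
Denominator: c - v_s = 343 - 7.2 = 335.8
f_o = 1474.3 * 358.6 / 335.8 = 1574.4

1574.4 Hz
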